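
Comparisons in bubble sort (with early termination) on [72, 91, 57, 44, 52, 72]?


Algorithm: bubble sort (with early termination)
Input: [72, 91, 57, 44, 52, 72]
Sorted: [44, 52, 57, 72, 72, 91]

14


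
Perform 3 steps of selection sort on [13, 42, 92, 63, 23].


Initial: [13, 42, 92, 63, 23]
Step 1: min=13 at 0
  Swap: [13, 42, 92, 63, 23]
Step 2: min=23 at 4
  Swap: [13, 23, 92, 63, 42]
Step 3: min=42 at 4
  Swap: [13, 23, 42, 63, 92]

After 3 steps: [13, 23, 42, 63, 92]


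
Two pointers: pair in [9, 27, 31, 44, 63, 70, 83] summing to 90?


lo=0(9)+hi=6(83)=92
lo=0(9)+hi=5(70)=79
lo=1(27)+hi=5(70)=97
lo=1(27)+hi=4(63)=90

Yes: 27+63=90


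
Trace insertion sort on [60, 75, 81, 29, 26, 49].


Initial: [60, 75, 81, 29, 26, 49]
Insert 75: [60, 75, 81, 29, 26, 49]
Insert 81: [60, 75, 81, 29, 26, 49]
Insert 29: [29, 60, 75, 81, 26, 49]
Insert 26: [26, 29, 60, 75, 81, 49]
Insert 49: [26, 29, 49, 60, 75, 81]

Sorted: [26, 29, 49, 60, 75, 81]


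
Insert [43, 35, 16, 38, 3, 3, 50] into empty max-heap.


Insert 43: [43]
Insert 35: [43, 35]
Insert 16: [43, 35, 16]
Insert 38: [43, 38, 16, 35]
Insert 3: [43, 38, 16, 35, 3]
Insert 3: [43, 38, 16, 35, 3, 3]
Insert 50: [50, 38, 43, 35, 3, 3, 16]

Final heap: [50, 38, 43, 35, 3, 3, 16]


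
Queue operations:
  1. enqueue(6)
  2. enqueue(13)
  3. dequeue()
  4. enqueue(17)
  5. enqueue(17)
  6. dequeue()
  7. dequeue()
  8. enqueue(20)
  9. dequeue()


enqueue(6) -> [6]
enqueue(13) -> [6, 13]
dequeue()->6, [13]
enqueue(17) -> [13, 17]
enqueue(17) -> [13, 17, 17]
dequeue()->13, [17, 17]
dequeue()->17, [17]
enqueue(20) -> [17, 20]
dequeue()->17, [20]

Final queue: [20]


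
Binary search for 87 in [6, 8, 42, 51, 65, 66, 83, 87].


Step 1: lo=0, hi=7, mid=3, val=51
Step 2: lo=4, hi=7, mid=5, val=66
Step 3: lo=6, hi=7, mid=6, val=83
Step 4: lo=7, hi=7, mid=7, val=87

Found at index 7


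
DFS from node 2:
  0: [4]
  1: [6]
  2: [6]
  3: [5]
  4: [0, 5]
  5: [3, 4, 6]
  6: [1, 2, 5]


Visit 2, push [6]
Visit 6, push [5, 1]
Visit 1, push []
Visit 5, push [4, 3]
Visit 3, push []
Visit 4, push [0]
Visit 0, push []

DFS order: [2, 6, 1, 5, 3, 4, 0]


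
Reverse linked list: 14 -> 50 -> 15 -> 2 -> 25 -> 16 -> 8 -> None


Step 1: curr=14, set curr.next=prev(None) | reversed so far: 14
Step 2: curr=50, set curr.next=prev(14) | reversed so far: 50 -> 14
Step 3: curr=15, set curr.next=prev(50) | reversed so far: 15 -> 50 -> 14
Step 4: curr=2, set curr.next=prev(15) | reversed so far: 2 -> 15 -> 50 -> 14
Step 5: curr=25, set curr.next=prev(2) | reversed so far: 25 -> 2 -> 15 -> 50 -> 14
Step 6: curr=16, set curr.next=prev(25) | reversed so far: 16 -> 25 -> 2 -> 15 -> 50 -> 14
Step 7: curr=8, set curr.next=prev(16) | reversed so far: 8 -> 16 -> 25 -> 2 -> 15 -> 50 -> 14

8 -> 16 -> 25 -> 2 -> 15 -> 50 -> 14 -> None


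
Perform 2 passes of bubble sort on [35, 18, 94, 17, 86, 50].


Initial: [35, 18, 94, 17, 86, 50]
Pass 1: [18, 35, 17, 86, 50, 94] (4 swaps)
Pass 2: [18, 17, 35, 50, 86, 94] (2 swaps)

After 2 passes: [18, 17, 35, 50, 86, 94]


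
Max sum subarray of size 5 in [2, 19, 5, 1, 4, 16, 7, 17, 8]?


[0:5]: 31
[1:6]: 45
[2:7]: 33
[3:8]: 45
[4:9]: 52

Max: 52 at [4:9]


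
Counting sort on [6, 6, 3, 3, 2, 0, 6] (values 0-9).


Input: [6, 6, 3, 3, 2, 0, 6]
Counts: [1, 0, 1, 2, 0, 0, 3, 0, 0, 0]

Sorted: [0, 2, 3, 3, 6, 6, 6]


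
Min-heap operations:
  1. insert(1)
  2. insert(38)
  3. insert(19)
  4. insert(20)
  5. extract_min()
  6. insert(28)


insert(1) -> [1]
insert(38) -> [1, 38]
insert(19) -> [1, 38, 19]
insert(20) -> [1, 20, 19, 38]
extract_min()->1, [19, 20, 38]
insert(28) -> [19, 20, 38, 28]

Final heap: [19, 20, 38, 28]


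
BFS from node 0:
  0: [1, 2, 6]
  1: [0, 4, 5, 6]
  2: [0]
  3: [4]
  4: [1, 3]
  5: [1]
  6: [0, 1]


Visit 0, enqueue [1, 2, 6]
Visit 1, enqueue [4, 5]
Visit 2, enqueue []
Visit 6, enqueue []
Visit 4, enqueue [3]
Visit 5, enqueue []
Visit 3, enqueue []

BFS order: [0, 1, 2, 6, 4, 5, 3]


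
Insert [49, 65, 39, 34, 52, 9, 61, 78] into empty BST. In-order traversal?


Insert 49: root
Insert 65: R from 49
Insert 39: L from 49
Insert 34: L from 49 -> L from 39
Insert 52: R from 49 -> L from 65
Insert 9: L from 49 -> L from 39 -> L from 34
Insert 61: R from 49 -> L from 65 -> R from 52
Insert 78: R from 49 -> R from 65

In-order: [9, 34, 39, 49, 52, 61, 65, 78]


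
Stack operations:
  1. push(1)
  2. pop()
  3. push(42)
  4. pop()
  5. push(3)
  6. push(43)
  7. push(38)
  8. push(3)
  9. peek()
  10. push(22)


push(1) -> [1]
pop()->1, []
push(42) -> [42]
pop()->42, []
push(3) -> [3]
push(43) -> [3, 43]
push(38) -> [3, 43, 38]
push(3) -> [3, 43, 38, 3]
peek()->3
push(22) -> [3, 43, 38, 3, 22]

Final stack: [3, 43, 38, 3, 22]


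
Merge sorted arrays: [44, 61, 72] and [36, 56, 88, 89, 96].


Take 36 from B
Take 44 from A
Take 56 from B
Take 61 from A
Take 72 from A

Merged: [36, 44, 56, 61, 72, 88, 89, 96]


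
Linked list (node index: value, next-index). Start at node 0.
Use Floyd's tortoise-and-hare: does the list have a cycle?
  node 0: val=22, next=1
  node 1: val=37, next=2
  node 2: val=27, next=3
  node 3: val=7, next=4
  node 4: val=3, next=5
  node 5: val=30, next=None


Floyd's tortoise (slow, +1) and hare (fast, +2):
  init: slow=0, fast=0
  step 1: slow=1, fast=2
  step 2: slow=2, fast=4
  step 3: fast 4->5->None, no cycle

Cycle: no


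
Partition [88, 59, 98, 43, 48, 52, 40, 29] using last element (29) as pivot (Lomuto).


Pivot: 29
Place pivot at 0: [29, 59, 98, 43, 48, 52, 40, 88]

Partitioned: [29, 59, 98, 43, 48, 52, 40, 88]


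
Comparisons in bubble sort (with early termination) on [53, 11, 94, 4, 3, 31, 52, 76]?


Algorithm: bubble sort (with early termination)
Input: [53, 11, 94, 4, 3, 31, 52, 76]
Sorted: [3, 4, 11, 31, 52, 53, 76, 94]

25


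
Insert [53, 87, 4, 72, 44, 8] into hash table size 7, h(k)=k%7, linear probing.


Insert 53: h=4 -> slot 4
Insert 87: h=3 -> slot 3
Insert 4: h=4, 1 probes -> slot 5
Insert 72: h=2 -> slot 2
Insert 44: h=2, 4 probes -> slot 6
Insert 8: h=1 -> slot 1

Table: [None, 8, 72, 87, 53, 4, 44]


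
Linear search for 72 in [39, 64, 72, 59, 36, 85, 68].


i=0: 39!=72
i=1: 64!=72
i=2: 72==72 found!

Found at 2, 3 comps


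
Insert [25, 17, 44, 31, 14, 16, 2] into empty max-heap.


Insert 25: [25]
Insert 17: [25, 17]
Insert 44: [44, 17, 25]
Insert 31: [44, 31, 25, 17]
Insert 14: [44, 31, 25, 17, 14]
Insert 16: [44, 31, 25, 17, 14, 16]
Insert 2: [44, 31, 25, 17, 14, 16, 2]

Final heap: [44, 31, 25, 17, 14, 16, 2]


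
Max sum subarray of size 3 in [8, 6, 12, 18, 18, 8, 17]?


[0:3]: 26
[1:4]: 36
[2:5]: 48
[3:6]: 44
[4:7]: 43

Max: 48 at [2:5]


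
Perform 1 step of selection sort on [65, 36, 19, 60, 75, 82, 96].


Initial: [65, 36, 19, 60, 75, 82, 96]
Step 1: min=19 at 2
  Swap: [19, 36, 65, 60, 75, 82, 96]

After 1 step: [19, 36, 65, 60, 75, 82, 96]


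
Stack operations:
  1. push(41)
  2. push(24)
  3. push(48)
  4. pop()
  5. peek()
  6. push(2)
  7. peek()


push(41) -> [41]
push(24) -> [41, 24]
push(48) -> [41, 24, 48]
pop()->48, [41, 24]
peek()->24
push(2) -> [41, 24, 2]
peek()->2

Final stack: [41, 24, 2]


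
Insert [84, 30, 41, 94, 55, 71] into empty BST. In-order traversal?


Insert 84: root
Insert 30: L from 84
Insert 41: L from 84 -> R from 30
Insert 94: R from 84
Insert 55: L from 84 -> R from 30 -> R from 41
Insert 71: L from 84 -> R from 30 -> R from 41 -> R from 55

In-order: [30, 41, 55, 71, 84, 94]


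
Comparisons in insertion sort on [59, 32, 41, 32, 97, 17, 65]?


Algorithm: insertion sort
Input: [59, 32, 41, 32, 97, 17, 65]
Sorted: [17, 32, 32, 41, 59, 65, 97]

14


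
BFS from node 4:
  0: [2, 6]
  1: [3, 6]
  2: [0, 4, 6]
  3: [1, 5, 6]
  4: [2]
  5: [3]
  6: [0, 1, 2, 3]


Visit 4, enqueue [2]
Visit 2, enqueue [0, 6]
Visit 0, enqueue []
Visit 6, enqueue [1, 3]
Visit 1, enqueue []
Visit 3, enqueue [5]
Visit 5, enqueue []

BFS order: [4, 2, 0, 6, 1, 3, 5]


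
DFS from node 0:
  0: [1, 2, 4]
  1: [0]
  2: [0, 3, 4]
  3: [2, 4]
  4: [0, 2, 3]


Visit 0, push [4, 2, 1]
Visit 1, push []
Visit 2, push [4, 3]
Visit 3, push [4]
Visit 4, push []

DFS order: [0, 1, 2, 3, 4]


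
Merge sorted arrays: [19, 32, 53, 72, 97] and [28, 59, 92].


Take 19 from A
Take 28 from B
Take 32 from A
Take 53 from A
Take 59 from B
Take 72 from A
Take 92 from B

Merged: [19, 28, 32, 53, 59, 72, 92, 97]


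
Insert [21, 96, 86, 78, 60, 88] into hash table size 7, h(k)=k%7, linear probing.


Insert 21: h=0 -> slot 0
Insert 96: h=5 -> slot 5
Insert 86: h=2 -> slot 2
Insert 78: h=1 -> slot 1
Insert 60: h=4 -> slot 4
Insert 88: h=4, 2 probes -> slot 6

Table: [21, 78, 86, None, 60, 96, 88]


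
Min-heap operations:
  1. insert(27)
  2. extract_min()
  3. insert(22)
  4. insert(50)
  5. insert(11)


insert(27) -> [27]
extract_min()->27, []
insert(22) -> [22]
insert(50) -> [22, 50]
insert(11) -> [11, 50, 22]

Final heap: [11, 50, 22]


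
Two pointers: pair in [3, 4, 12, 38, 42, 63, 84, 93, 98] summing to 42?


lo=0(3)+hi=8(98)=101
lo=0(3)+hi=7(93)=96
lo=0(3)+hi=6(84)=87
lo=0(3)+hi=5(63)=66
lo=0(3)+hi=4(42)=45
lo=0(3)+hi=3(38)=41
lo=1(4)+hi=3(38)=42

Yes: 4+38=42


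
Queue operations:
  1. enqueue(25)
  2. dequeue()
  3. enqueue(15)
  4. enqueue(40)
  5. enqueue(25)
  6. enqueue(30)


enqueue(25) -> [25]
dequeue()->25, []
enqueue(15) -> [15]
enqueue(40) -> [15, 40]
enqueue(25) -> [15, 40, 25]
enqueue(30) -> [15, 40, 25, 30]

Final queue: [15, 40, 25, 30]


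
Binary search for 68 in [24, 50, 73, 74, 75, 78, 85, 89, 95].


Step 1: lo=0, hi=8, mid=4, val=75
Step 2: lo=0, hi=3, mid=1, val=50
Step 3: lo=2, hi=3, mid=2, val=73

Not found


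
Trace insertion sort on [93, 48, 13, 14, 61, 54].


Initial: [93, 48, 13, 14, 61, 54]
Insert 48: [48, 93, 13, 14, 61, 54]
Insert 13: [13, 48, 93, 14, 61, 54]
Insert 14: [13, 14, 48, 93, 61, 54]
Insert 61: [13, 14, 48, 61, 93, 54]
Insert 54: [13, 14, 48, 54, 61, 93]

Sorted: [13, 14, 48, 54, 61, 93]


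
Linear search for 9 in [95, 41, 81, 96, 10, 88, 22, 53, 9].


i=0: 95!=9
i=1: 41!=9
i=2: 81!=9
i=3: 96!=9
i=4: 10!=9
i=5: 88!=9
i=6: 22!=9
i=7: 53!=9
i=8: 9==9 found!

Found at 8, 9 comps


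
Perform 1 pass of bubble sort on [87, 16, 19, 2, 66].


Initial: [87, 16, 19, 2, 66]
Pass 1: [16, 19, 2, 66, 87] (4 swaps)

After 1 pass: [16, 19, 2, 66, 87]


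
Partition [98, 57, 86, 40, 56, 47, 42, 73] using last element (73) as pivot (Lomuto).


Pivot: 73
  57 <= 73: swap -> [57, 98, 86, 40, 56, 47, 42, 73]
  40 <= 73: swap -> [57, 40, 86, 98, 56, 47, 42, 73]
  56 <= 73: swap -> [57, 40, 56, 98, 86, 47, 42, 73]
  47 <= 73: swap -> [57, 40, 56, 47, 86, 98, 42, 73]
  42 <= 73: swap -> [57, 40, 56, 47, 42, 98, 86, 73]
Place pivot at 5: [57, 40, 56, 47, 42, 73, 86, 98]

Partitioned: [57, 40, 56, 47, 42, 73, 86, 98]


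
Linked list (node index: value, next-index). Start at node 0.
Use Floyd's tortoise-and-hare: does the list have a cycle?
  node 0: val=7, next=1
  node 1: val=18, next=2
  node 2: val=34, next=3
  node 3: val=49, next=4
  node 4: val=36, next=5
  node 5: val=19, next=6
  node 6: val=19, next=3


Floyd's tortoise (slow, +1) and hare (fast, +2):
  init: slow=0, fast=0
  step 1: slow=1, fast=2
  step 2: slow=2, fast=4
  step 3: slow=3, fast=6
  step 4: slow=4, fast=4
  slow == fast at node 4: cycle detected

Cycle: yes


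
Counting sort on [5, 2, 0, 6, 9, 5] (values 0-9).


Input: [5, 2, 0, 6, 9, 5]
Counts: [1, 0, 1, 0, 0, 2, 1, 0, 0, 1]

Sorted: [0, 2, 5, 5, 6, 9]


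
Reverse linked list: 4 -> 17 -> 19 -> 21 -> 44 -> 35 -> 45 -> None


Step 1: curr=4, set curr.next=prev(None) | reversed so far: 4
Step 2: curr=17, set curr.next=prev(4) | reversed so far: 17 -> 4
Step 3: curr=19, set curr.next=prev(17) | reversed so far: 19 -> 17 -> 4
Step 4: curr=21, set curr.next=prev(19) | reversed so far: 21 -> 19 -> 17 -> 4
Step 5: curr=44, set curr.next=prev(21) | reversed so far: 44 -> 21 -> 19 -> 17 -> 4
Step 6: curr=35, set curr.next=prev(44) | reversed so far: 35 -> 44 -> 21 -> 19 -> 17 -> 4
Step 7: curr=45, set curr.next=prev(35) | reversed so far: 45 -> 35 -> 44 -> 21 -> 19 -> 17 -> 4

45 -> 35 -> 44 -> 21 -> 19 -> 17 -> 4 -> None


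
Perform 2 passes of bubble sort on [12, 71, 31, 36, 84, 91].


Initial: [12, 71, 31, 36, 84, 91]
Pass 1: [12, 31, 36, 71, 84, 91] (2 swaps)
Pass 2: [12, 31, 36, 71, 84, 91] (0 swaps)

After 2 passes: [12, 31, 36, 71, 84, 91]


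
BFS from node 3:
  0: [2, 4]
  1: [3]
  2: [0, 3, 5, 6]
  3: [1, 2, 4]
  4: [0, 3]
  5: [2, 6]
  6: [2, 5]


Visit 3, enqueue [1, 2, 4]
Visit 1, enqueue []
Visit 2, enqueue [0, 5, 6]
Visit 4, enqueue []
Visit 0, enqueue []
Visit 5, enqueue []
Visit 6, enqueue []

BFS order: [3, 1, 2, 4, 0, 5, 6]


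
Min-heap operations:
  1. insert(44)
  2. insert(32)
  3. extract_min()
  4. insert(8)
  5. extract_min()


insert(44) -> [44]
insert(32) -> [32, 44]
extract_min()->32, [44]
insert(8) -> [8, 44]
extract_min()->8, [44]

Final heap: [44]


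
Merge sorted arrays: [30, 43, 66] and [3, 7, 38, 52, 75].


Take 3 from B
Take 7 from B
Take 30 from A
Take 38 from B
Take 43 from A
Take 52 from B
Take 66 from A

Merged: [3, 7, 30, 38, 43, 52, 66, 75]


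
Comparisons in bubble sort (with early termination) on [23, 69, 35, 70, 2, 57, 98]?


Algorithm: bubble sort (with early termination)
Input: [23, 69, 35, 70, 2, 57, 98]
Sorted: [2, 23, 35, 57, 69, 70, 98]

20


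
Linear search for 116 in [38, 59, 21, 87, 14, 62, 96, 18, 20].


i=0: 38!=116
i=1: 59!=116
i=2: 21!=116
i=3: 87!=116
i=4: 14!=116
i=5: 62!=116
i=6: 96!=116
i=7: 18!=116
i=8: 20!=116

Not found, 9 comps


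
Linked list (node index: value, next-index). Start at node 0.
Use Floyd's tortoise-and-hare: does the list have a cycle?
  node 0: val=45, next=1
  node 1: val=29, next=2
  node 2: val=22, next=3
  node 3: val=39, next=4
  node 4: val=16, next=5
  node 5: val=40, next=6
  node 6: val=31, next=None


Floyd's tortoise (slow, +1) and hare (fast, +2):
  init: slow=0, fast=0
  step 1: slow=1, fast=2
  step 2: slow=2, fast=4
  step 3: slow=3, fast=6
  step 4: fast -> None, no cycle

Cycle: no


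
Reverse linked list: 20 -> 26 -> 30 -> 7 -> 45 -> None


Step 1: curr=20, set curr.next=prev(None) | reversed so far: 20
Step 2: curr=26, set curr.next=prev(20) | reversed so far: 26 -> 20
Step 3: curr=30, set curr.next=prev(26) | reversed so far: 30 -> 26 -> 20
Step 4: curr=7, set curr.next=prev(30) | reversed so far: 7 -> 30 -> 26 -> 20
Step 5: curr=45, set curr.next=prev(7) | reversed so far: 45 -> 7 -> 30 -> 26 -> 20

45 -> 7 -> 30 -> 26 -> 20 -> None


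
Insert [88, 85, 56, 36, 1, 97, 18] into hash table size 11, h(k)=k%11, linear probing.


Insert 88: h=0 -> slot 0
Insert 85: h=8 -> slot 8
Insert 56: h=1 -> slot 1
Insert 36: h=3 -> slot 3
Insert 1: h=1, 1 probes -> slot 2
Insert 97: h=9 -> slot 9
Insert 18: h=7 -> slot 7

Table: [88, 56, 1, 36, None, None, None, 18, 85, 97, None]


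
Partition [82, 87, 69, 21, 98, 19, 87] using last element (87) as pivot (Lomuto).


Pivot: 87
  82 <= 87: advance i (no swap)
  87 <= 87: advance i (no swap)
  69 <= 87: advance i (no swap)
  21 <= 87: advance i (no swap)
  19 <= 87: swap -> [82, 87, 69, 21, 19, 98, 87]
Place pivot at 5: [82, 87, 69, 21, 19, 87, 98]

Partitioned: [82, 87, 69, 21, 19, 87, 98]


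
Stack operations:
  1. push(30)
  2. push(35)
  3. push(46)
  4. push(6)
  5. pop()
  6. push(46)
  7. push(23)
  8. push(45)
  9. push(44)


push(30) -> [30]
push(35) -> [30, 35]
push(46) -> [30, 35, 46]
push(6) -> [30, 35, 46, 6]
pop()->6, [30, 35, 46]
push(46) -> [30, 35, 46, 46]
push(23) -> [30, 35, 46, 46, 23]
push(45) -> [30, 35, 46, 46, 23, 45]
push(44) -> [30, 35, 46, 46, 23, 45, 44]

Final stack: [30, 35, 46, 46, 23, 45, 44]


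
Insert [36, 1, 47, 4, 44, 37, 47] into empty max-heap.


Insert 36: [36]
Insert 1: [36, 1]
Insert 47: [47, 1, 36]
Insert 4: [47, 4, 36, 1]
Insert 44: [47, 44, 36, 1, 4]
Insert 37: [47, 44, 37, 1, 4, 36]
Insert 47: [47, 44, 47, 1, 4, 36, 37]

Final heap: [47, 44, 47, 1, 4, 36, 37]


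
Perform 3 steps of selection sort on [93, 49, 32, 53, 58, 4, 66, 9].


Initial: [93, 49, 32, 53, 58, 4, 66, 9]
Step 1: min=4 at 5
  Swap: [4, 49, 32, 53, 58, 93, 66, 9]
Step 2: min=9 at 7
  Swap: [4, 9, 32, 53, 58, 93, 66, 49]
Step 3: min=32 at 2
  Swap: [4, 9, 32, 53, 58, 93, 66, 49]

After 3 steps: [4, 9, 32, 53, 58, 93, 66, 49]


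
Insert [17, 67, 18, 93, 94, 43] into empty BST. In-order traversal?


Insert 17: root
Insert 67: R from 17
Insert 18: R from 17 -> L from 67
Insert 93: R from 17 -> R from 67
Insert 94: R from 17 -> R from 67 -> R from 93
Insert 43: R from 17 -> L from 67 -> R from 18

In-order: [17, 18, 43, 67, 93, 94]


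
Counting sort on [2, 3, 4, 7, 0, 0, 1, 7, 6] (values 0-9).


Input: [2, 3, 4, 7, 0, 0, 1, 7, 6]
Counts: [2, 1, 1, 1, 1, 0, 1, 2, 0, 0]

Sorted: [0, 0, 1, 2, 3, 4, 6, 7, 7]


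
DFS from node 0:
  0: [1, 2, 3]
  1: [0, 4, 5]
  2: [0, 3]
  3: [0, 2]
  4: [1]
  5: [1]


Visit 0, push [3, 2, 1]
Visit 1, push [5, 4]
Visit 4, push []
Visit 5, push []
Visit 2, push [3]
Visit 3, push []

DFS order: [0, 1, 4, 5, 2, 3]


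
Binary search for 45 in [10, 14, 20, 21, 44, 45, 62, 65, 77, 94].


Step 1: lo=0, hi=9, mid=4, val=44
Step 2: lo=5, hi=9, mid=7, val=65
Step 3: lo=5, hi=6, mid=5, val=45

Found at index 5


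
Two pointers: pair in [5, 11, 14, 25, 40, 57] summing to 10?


lo=0(5)+hi=5(57)=62
lo=0(5)+hi=4(40)=45
lo=0(5)+hi=3(25)=30
lo=0(5)+hi=2(14)=19
lo=0(5)+hi=1(11)=16

No pair found


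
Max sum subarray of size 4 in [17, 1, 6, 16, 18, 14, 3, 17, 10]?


[0:4]: 40
[1:5]: 41
[2:6]: 54
[3:7]: 51
[4:8]: 52
[5:9]: 44

Max: 54 at [2:6]


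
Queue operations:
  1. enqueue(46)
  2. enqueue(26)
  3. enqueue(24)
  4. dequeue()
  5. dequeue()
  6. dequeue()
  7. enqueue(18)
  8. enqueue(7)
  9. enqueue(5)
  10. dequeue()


enqueue(46) -> [46]
enqueue(26) -> [46, 26]
enqueue(24) -> [46, 26, 24]
dequeue()->46, [26, 24]
dequeue()->26, [24]
dequeue()->24, []
enqueue(18) -> [18]
enqueue(7) -> [18, 7]
enqueue(5) -> [18, 7, 5]
dequeue()->18, [7, 5]

Final queue: [7, 5]


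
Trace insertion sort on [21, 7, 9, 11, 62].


Initial: [21, 7, 9, 11, 62]
Insert 7: [7, 21, 9, 11, 62]
Insert 9: [7, 9, 21, 11, 62]
Insert 11: [7, 9, 11, 21, 62]
Insert 62: [7, 9, 11, 21, 62]

Sorted: [7, 9, 11, 21, 62]


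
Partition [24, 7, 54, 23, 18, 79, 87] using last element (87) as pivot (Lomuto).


Pivot: 87
  24 <= 87: advance i (no swap)
  7 <= 87: advance i (no swap)
  54 <= 87: advance i (no swap)
  23 <= 87: advance i (no swap)
  18 <= 87: advance i (no swap)
  79 <= 87: advance i (no swap)
Place pivot at 6: [24, 7, 54, 23, 18, 79, 87]

Partitioned: [24, 7, 54, 23, 18, 79, 87]


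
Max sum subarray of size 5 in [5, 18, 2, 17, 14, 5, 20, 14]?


[0:5]: 56
[1:6]: 56
[2:7]: 58
[3:8]: 70

Max: 70 at [3:8]


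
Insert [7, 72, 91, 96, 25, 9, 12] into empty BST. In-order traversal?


Insert 7: root
Insert 72: R from 7
Insert 91: R from 7 -> R from 72
Insert 96: R from 7 -> R from 72 -> R from 91
Insert 25: R from 7 -> L from 72
Insert 9: R from 7 -> L from 72 -> L from 25
Insert 12: R from 7 -> L from 72 -> L from 25 -> R from 9

In-order: [7, 9, 12, 25, 72, 91, 96]


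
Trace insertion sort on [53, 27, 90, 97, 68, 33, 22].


Initial: [53, 27, 90, 97, 68, 33, 22]
Insert 27: [27, 53, 90, 97, 68, 33, 22]
Insert 90: [27, 53, 90, 97, 68, 33, 22]
Insert 97: [27, 53, 90, 97, 68, 33, 22]
Insert 68: [27, 53, 68, 90, 97, 33, 22]
Insert 33: [27, 33, 53, 68, 90, 97, 22]
Insert 22: [22, 27, 33, 53, 68, 90, 97]

Sorted: [22, 27, 33, 53, 68, 90, 97]


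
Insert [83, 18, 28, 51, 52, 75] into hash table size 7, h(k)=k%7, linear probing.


Insert 83: h=6 -> slot 6
Insert 18: h=4 -> slot 4
Insert 28: h=0 -> slot 0
Insert 51: h=2 -> slot 2
Insert 52: h=3 -> slot 3
Insert 75: h=5 -> slot 5

Table: [28, None, 51, 52, 18, 75, 83]


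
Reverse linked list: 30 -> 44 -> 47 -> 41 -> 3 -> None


Step 1: curr=30, set curr.next=prev(None) | reversed so far: 30
Step 2: curr=44, set curr.next=prev(30) | reversed so far: 44 -> 30
Step 3: curr=47, set curr.next=prev(44) | reversed so far: 47 -> 44 -> 30
Step 4: curr=41, set curr.next=prev(47) | reversed so far: 41 -> 47 -> 44 -> 30
Step 5: curr=3, set curr.next=prev(41) | reversed so far: 3 -> 41 -> 47 -> 44 -> 30

3 -> 41 -> 47 -> 44 -> 30 -> None


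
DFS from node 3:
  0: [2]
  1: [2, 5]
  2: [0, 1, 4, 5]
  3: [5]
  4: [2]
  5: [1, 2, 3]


Visit 3, push [5]
Visit 5, push [2, 1]
Visit 1, push [2]
Visit 2, push [4, 0]
Visit 0, push []
Visit 4, push []

DFS order: [3, 5, 1, 2, 0, 4]


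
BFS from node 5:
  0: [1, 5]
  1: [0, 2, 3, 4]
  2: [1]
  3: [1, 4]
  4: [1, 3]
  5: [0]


Visit 5, enqueue [0]
Visit 0, enqueue [1]
Visit 1, enqueue [2, 3, 4]
Visit 2, enqueue []
Visit 3, enqueue []
Visit 4, enqueue []

BFS order: [5, 0, 1, 2, 3, 4]


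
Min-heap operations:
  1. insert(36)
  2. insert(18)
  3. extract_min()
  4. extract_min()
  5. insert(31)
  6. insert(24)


insert(36) -> [36]
insert(18) -> [18, 36]
extract_min()->18, [36]
extract_min()->36, []
insert(31) -> [31]
insert(24) -> [24, 31]

Final heap: [24, 31]


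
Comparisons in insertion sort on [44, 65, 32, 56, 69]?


Algorithm: insertion sort
Input: [44, 65, 32, 56, 69]
Sorted: [32, 44, 56, 65, 69]

6


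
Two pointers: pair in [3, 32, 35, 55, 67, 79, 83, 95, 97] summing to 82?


lo=0(3)+hi=8(97)=100
lo=0(3)+hi=7(95)=98
lo=0(3)+hi=6(83)=86
lo=0(3)+hi=5(79)=82

Yes: 3+79=82


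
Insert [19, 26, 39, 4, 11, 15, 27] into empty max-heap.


Insert 19: [19]
Insert 26: [26, 19]
Insert 39: [39, 19, 26]
Insert 4: [39, 19, 26, 4]
Insert 11: [39, 19, 26, 4, 11]
Insert 15: [39, 19, 26, 4, 11, 15]
Insert 27: [39, 19, 27, 4, 11, 15, 26]

Final heap: [39, 19, 27, 4, 11, 15, 26]


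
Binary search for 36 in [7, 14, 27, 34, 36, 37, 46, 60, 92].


Step 1: lo=0, hi=8, mid=4, val=36

Found at index 4


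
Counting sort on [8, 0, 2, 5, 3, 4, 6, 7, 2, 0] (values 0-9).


Input: [8, 0, 2, 5, 3, 4, 6, 7, 2, 0]
Counts: [2, 0, 2, 1, 1, 1, 1, 1, 1, 0]

Sorted: [0, 0, 2, 2, 3, 4, 5, 6, 7, 8]


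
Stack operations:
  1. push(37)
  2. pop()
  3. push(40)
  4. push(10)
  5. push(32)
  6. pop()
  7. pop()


push(37) -> [37]
pop()->37, []
push(40) -> [40]
push(10) -> [40, 10]
push(32) -> [40, 10, 32]
pop()->32, [40, 10]
pop()->10, [40]

Final stack: [40]


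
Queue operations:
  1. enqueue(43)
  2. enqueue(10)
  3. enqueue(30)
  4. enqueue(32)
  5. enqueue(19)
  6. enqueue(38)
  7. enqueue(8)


enqueue(43) -> [43]
enqueue(10) -> [43, 10]
enqueue(30) -> [43, 10, 30]
enqueue(32) -> [43, 10, 30, 32]
enqueue(19) -> [43, 10, 30, 32, 19]
enqueue(38) -> [43, 10, 30, 32, 19, 38]
enqueue(8) -> [43, 10, 30, 32, 19, 38, 8]

Final queue: [43, 10, 30, 32, 19, 38, 8]


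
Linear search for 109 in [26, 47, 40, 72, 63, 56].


i=0: 26!=109
i=1: 47!=109
i=2: 40!=109
i=3: 72!=109
i=4: 63!=109
i=5: 56!=109

Not found, 6 comps


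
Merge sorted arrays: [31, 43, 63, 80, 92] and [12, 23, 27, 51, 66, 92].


Take 12 from B
Take 23 from B
Take 27 from B
Take 31 from A
Take 43 from A
Take 51 from B
Take 63 from A
Take 66 from B
Take 80 from A
Take 92 from A

Merged: [12, 23, 27, 31, 43, 51, 63, 66, 80, 92, 92]


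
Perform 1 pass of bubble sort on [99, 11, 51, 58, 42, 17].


Initial: [99, 11, 51, 58, 42, 17]
Pass 1: [11, 51, 58, 42, 17, 99] (5 swaps)

After 1 pass: [11, 51, 58, 42, 17, 99]


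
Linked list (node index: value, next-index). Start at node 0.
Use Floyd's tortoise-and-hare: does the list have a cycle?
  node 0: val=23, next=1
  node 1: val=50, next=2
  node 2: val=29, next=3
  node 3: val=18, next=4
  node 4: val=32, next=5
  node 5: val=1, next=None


Floyd's tortoise (slow, +1) and hare (fast, +2):
  init: slow=0, fast=0
  step 1: slow=1, fast=2
  step 2: slow=2, fast=4
  step 3: fast 4->5->None, no cycle

Cycle: no


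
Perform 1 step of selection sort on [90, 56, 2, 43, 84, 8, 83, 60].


Initial: [90, 56, 2, 43, 84, 8, 83, 60]
Step 1: min=2 at 2
  Swap: [2, 56, 90, 43, 84, 8, 83, 60]

After 1 step: [2, 56, 90, 43, 84, 8, 83, 60]


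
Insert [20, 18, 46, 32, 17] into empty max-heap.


Insert 20: [20]
Insert 18: [20, 18]
Insert 46: [46, 18, 20]
Insert 32: [46, 32, 20, 18]
Insert 17: [46, 32, 20, 18, 17]

Final heap: [46, 32, 20, 18, 17]


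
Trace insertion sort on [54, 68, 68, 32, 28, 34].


Initial: [54, 68, 68, 32, 28, 34]
Insert 68: [54, 68, 68, 32, 28, 34]
Insert 68: [54, 68, 68, 32, 28, 34]
Insert 32: [32, 54, 68, 68, 28, 34]
Insert 28: [28, 32, 54, 68, 68, 34]
Insert 34: [28, 32, 34, 54, 68, 68]

Sorted: [28, 32, 34, 54, 68, 68]


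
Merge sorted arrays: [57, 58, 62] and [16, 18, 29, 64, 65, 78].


Take 16 from B
Take 18 from B
Take 29 from B
Take 57 from A
Take 58 from A
Take 62 from A

Merged: [16, 18, 29, 57, 58, 62, 64, 65, 78]


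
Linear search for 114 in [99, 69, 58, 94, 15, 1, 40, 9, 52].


i=0: 99!=114
i=1: 69!=114
i=2: 58!=114
i=3: 94!=114
i=4: 15!=114
i=5: 1!=114
i=6: 40!=114
i=7: 9!=114
i=8: 52!=114

Not found, 9 comps


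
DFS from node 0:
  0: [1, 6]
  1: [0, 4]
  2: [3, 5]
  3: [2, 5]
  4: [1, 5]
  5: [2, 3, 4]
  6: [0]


Visit 0, push [6, 1]
Visit 1, push [4]
Visit 4, push [5]
Visit 5, push [3, 2]
Visit 2, push [3]
Visit 3, push []
Visit 6, push []

DFS order: [0, 1, 4, 5, 2, 3, 6]


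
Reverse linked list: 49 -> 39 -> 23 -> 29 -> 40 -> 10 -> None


Step 1: curr=49, set curr.next=prev(None) | reversed so far: 49
Step 2: curr=39, set curr.next=prev(49) | reversed so far: 39 -> 49
Step 3: curr=23, set curr.next=prev(39) | reversed so far: 23 -> 39 -> 49
Step 4: curr=29, set curr.next=prev(23) | reversed so far: 29 -> 23 -> 39 -> 49
Step 5: curr=40, set curr.next=prev(29) | reversed so far: 40 -> 29 -> 23 -> 39 -> 49
Step 6: curr=10, set curr.next=prev(40) | reversed so far: 10 -> 40 -> 29 -> 23 -> 39 -> 49

10 -> 40 -> 29 -> 23 -> 39 -> 49 -> None


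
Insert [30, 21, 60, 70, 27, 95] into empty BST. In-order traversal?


Insert 30: root
Insert 21: L from 30
Insert 60: R from 30
Insert 70: R from 30 -> R from 60
Insert 27: L from 30 -> R from 21
Insert 95: R from 30 -> R from 60 -> R from 70

In-order: [21, 27, 30, 60, 70, 95]


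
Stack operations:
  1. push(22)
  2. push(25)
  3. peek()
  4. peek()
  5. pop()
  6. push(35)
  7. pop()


push(22) -> [22]
push(25) -> [22, 25]
peek()->25
peek()->25
pop()->25, [22]
push(35) -> [22, 35]
pop()->35, [22]

Final stack: [22]


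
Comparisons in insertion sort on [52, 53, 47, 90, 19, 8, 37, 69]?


Algorithm: insertion sort
Input: [52, 53, 47, 90, 19, 8, 37, 69]
Sorted: [8, 19, 37, 47, 52, 53, 69, 90]

20


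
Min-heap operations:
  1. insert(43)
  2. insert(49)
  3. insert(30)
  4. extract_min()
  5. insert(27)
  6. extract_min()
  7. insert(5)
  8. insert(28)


insert(43) -> [43]
insert(49) -> [43, 49]
insert(30) -> [30, 49, 43]
extract_min()->30, [43, 49]
insert(27) -> [27, 49, 43]
extract_min()->27, [43, 49]
insert(5) -> [5, 49, 43]
insert(28) -> [5, 28, 43, 49]

Final heap: [5, 28, 43, 49]


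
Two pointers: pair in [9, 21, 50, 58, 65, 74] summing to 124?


lo=0(9)+hi=5(74)=83
lo=1(21)+hi=5(74)=95
lo=2(50)+hi=5(74)=124

Yes: 50+74=124


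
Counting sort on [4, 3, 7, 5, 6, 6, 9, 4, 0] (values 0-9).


Input: [4, 3, 7, 5, 6, 6, 9, 4, 0]
Counts: [1, 0, 0, 1, 2, 1, 2, 1, 0, 1]

Sorted: [0, 3, 4, 4, 5, 6, 6, 7, 9]


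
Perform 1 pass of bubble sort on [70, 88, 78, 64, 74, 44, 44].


Initial: [70, 88, 78, 64, 74, 44, 44]
Pass 1: [70, 78, 64, 74, 44, 44, 88] (5 swaps)

After 1 pass: [70, 78, 64, 74, 44, 44, 88]


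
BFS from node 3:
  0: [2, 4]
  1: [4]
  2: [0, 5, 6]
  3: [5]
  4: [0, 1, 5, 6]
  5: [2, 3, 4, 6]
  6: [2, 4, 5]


Visit 3, enqueue [5]
Visit 5, enqueue [2, 4, 6]
Visit 2, enqueue [0]
Visit 4, enqueue [1]
Visit 6, enqueue []
Visit 0, enqueue []
Visit 1, enqueue []

BFS order: [3, 5, 2, 4, 6, 0, 1]


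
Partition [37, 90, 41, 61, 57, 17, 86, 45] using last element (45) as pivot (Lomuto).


Pivot: 45
  37 <= 45: advance i (no swap)
  41 <= 45: swap -> [37, 41, 90, 61, 57, 17, 86, 45]
  17 <= 45: swap -> [37, 41, 17, 61, 57, 90, 86, 45]
Place pivot at 3: [37, 41, 17, 45, 57, 90, 86, 61]

Partitioned: [37, 41, 17, 45, 57, 90, 86, 61]


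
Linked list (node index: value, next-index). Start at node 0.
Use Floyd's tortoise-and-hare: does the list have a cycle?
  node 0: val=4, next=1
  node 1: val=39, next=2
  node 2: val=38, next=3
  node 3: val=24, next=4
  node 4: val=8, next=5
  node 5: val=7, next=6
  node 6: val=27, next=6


Floyd's tortoise (slow, +1) and hare (fast, +2):
  init: slow=0, fast=0
  step 1: slow=1, fast=2
  step 2: slow=2, fast=4
  step 3: slow=3, fast=6
  step 4: slow=4, fast=6
  step 5: slow=5, fast=6
  step 6: slow=6, fast=6
  slow == fast at node 6: cycle detected

Cycle: yes


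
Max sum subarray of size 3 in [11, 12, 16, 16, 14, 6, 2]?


[0:3]: 39
[1:4]: 44
[2:5]: 46
[3:6]: 36
[4:7]: 22

Max: 46 at [2:5]


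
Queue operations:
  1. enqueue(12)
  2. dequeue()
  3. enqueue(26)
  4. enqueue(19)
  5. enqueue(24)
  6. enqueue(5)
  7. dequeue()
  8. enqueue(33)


enqueue(12) -> [12]
dequeue()->12, []
enqueue(26) -> [26]
enqueue(19) -> [26, 19]
enqueue(24) -> [26, 19, 24]
enqueue(5) -> [26, 19, 24, 5]
dequeue()->26, [19, 24, 5]
enqueue(33) -> [19, 24, 5, 33]

Final queue: [19, 24, 5, 33]


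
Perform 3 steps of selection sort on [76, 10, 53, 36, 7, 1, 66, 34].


Initial: [76, 10, 53, 36, 7, 1, 66, 34]
Step 1: min=1 at 5
  Swap: [1, 10, 53, 36, 7, 76, 66, 34]
Step 2: min=7 at 4
  Swap: [1, 7, 53, 36, 10, 76, 66, 34]
Step 3: min=10 at 4
  Swap: [1, 7, 10, 36, 53, 76, 66, 34]

After 3 steps: [1, 7, 10, 36, 53, 76, 66, 34]


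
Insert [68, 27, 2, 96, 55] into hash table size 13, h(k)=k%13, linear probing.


Insert 68: h=3 -> slot 3
Insert 27: h=1 -> slot 1
Insert 2: h=2 -> slot 2
Insert 96: h=5 -> slot 5
Insert 55: h=3, 1 probes -> slot 4

Table: [None, 27, 2, 68, 55, 96, None, None, None, None, None, None, None]


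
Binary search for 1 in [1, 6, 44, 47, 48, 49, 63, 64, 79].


Step 1: lo=0, hi=8, mid=4, val=48
Step 2: lo=0, hi=3, mid=1, val=6
Step 3: lo=0, hi=0, mid=0, val=1

Found at index 0


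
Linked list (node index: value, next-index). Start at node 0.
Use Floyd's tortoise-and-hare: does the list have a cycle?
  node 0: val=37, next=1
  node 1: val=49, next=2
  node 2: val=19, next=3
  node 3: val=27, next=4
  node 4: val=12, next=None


Floyd's tortoise (slow, +1) and hare (fast, +2):
  init: slow=0, fast=0
  step 1: slow=1, fast=2
  step 2: slow=2, fast=4
  step 3: fast -> None, no cycle

Cycle: no


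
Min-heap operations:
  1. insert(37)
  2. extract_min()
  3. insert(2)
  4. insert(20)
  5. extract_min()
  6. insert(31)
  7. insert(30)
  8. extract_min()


insert(37) -> [37]
extract_min()->37, []
insert(2) -> [2]
insert(20) -> [2, 20]
extract_min()->2, [20]
insert(31) -> [20, 31]
insert(30) -> [20, 31, 30]
extract_min()->20, [30, 31]

Final heap: [30, 31]


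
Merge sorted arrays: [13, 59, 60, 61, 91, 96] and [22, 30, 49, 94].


Take 13 from A
Take 22 from B
Take 30 from B
Take 49 from B
Take 59 from A
Take 60 from A
Take 61 from A
Take 91 from A
Take 94 from B

Merged: [13, 22, 30, 49, 59, 60, 61, 91, 94, 96]


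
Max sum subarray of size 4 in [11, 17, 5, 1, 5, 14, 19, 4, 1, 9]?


[0:4]: 34
[1:5]: 28
[2:6]: 25
[3:7]: 39
[4:8]: 42
[5:9]: 38
[6:10]: 33

Max: 42 at [4:8]


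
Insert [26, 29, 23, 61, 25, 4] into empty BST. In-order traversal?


Insert 26: root
Insert 29: R from 26
Insert 23: L from 26
Insert 61: R from 26 -> R from 29
Insert 25: L from 26 -> R from 23
Insert 4: L from 26 -> L from 23

In-order: [4, 23, 25, 26, 29, 61]


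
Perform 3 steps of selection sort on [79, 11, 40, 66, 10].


Initial: [79, 11, 40, 66, 10]
Step 1: min=10 at 4
  Swap: [10, 11, 40, 66, 79]
Step 2: min=11 at 1
  Swap: [10, 11, 40, 66, 79]
Step 3: min=40 at 2
  Swap: [10, 11, 40, 66, 79]

After 3 steps: [10, 11, 40, 66, 79]


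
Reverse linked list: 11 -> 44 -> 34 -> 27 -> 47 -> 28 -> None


Step 1: curr=11, set curr.next=prev(None) | reversed so far: 11
Step 2: curr=44, set curr.next=prev(11) | reversed so far: 44 -> 11
Step 3: curr=34, set curr.next=prev(44) | reversed so far: 34 -> 44 -> 11
Step 4: curr=27, set curr.next=prev(34) | reversed so far: 27 -> 34 -> 44 -> 11
Step 5: curr=47, set curr.next=prev(27) | reversed so far: 47 -> 27 -> 34 -> 44 -> 11
Step 6: curr=28, set curr.next=prev(47) | reversed so far: 28 -> 47 -> 27 -> 34 -> 44 -> 11

28 -> 47 -> 27 -> 34 -> 44 -> 11 -> None


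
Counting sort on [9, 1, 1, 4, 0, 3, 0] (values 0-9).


Input: [9, 1, 1, 4, 0, 3, 0]
Counts: [2, 2, 0, 1, 1, 0, 0, 0, 0, 1]

Sorted: [0, 0, 1, 1, 3, 4, 9]


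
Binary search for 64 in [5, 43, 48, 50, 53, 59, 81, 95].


Step 1: lo=0, hi=7, mid=3, val=50
Step 2: lo=4, hi=7, mid=5, val=59
Step 3: lo=6, hi=7, mid=6, val=81

Not found


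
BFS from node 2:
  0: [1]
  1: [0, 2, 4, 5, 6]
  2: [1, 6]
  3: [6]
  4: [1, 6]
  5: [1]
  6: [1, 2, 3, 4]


Visit 2, enqueue [1, 6]
Visit 1, enqueue [0, 4, 5]
Visit 6, enqueue [3]
Visit 0, enqueue []
Visit 4, enqueue []
Visit 5, enqueue []
Visit 3, enqueue []

BFS order: [2, 1, 6, 0, 4, 5, 3]


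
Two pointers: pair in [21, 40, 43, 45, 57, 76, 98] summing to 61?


lo=0(21)+hi=6(98)=119
lo=0(21)+hi=5(76)=97
lo=0(21)+hi=4(57)=78
lo=0(21)+hi=3(45)=66
lo=0(21)+hi=2(43)=64
lo=0(21)+hi=1(40)=61

Yes: 21+40=61


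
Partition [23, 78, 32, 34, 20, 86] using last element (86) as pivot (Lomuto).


Pivot: 86
  23 <= 86: advance i (no swap)
  78 <= 86: advance i (no swap)
  32 <= 86: advance i (no swap)
  34 <= 86: advance i (no swap)
  20 <= 86: advance i (no swap)
Place pivot at 5: [23, 78, 32, 34, 20, 86]

Partitioned: [23, 78, 32, 34, 20, 86]


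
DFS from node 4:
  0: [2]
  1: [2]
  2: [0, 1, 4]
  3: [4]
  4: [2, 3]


Visit 4, push [3, 2]
Visit 2, push [1, 0]
Visit 0, push []
Visit 1, push []
Visit 3, push []

DFS order: [4, 2, 0, 1, 3]


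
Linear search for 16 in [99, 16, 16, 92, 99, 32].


i=0: 99!=16
i=1: 16==16 found!

Found at 1, 2 comps


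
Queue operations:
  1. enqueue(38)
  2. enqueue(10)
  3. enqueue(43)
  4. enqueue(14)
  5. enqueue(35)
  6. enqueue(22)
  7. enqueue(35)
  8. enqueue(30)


enqueue(38) -> [38]
enqueue(10) -> [38, 10]
enqueue(43) -> [38, 10, 43]
enqueue(14) -> [38, 10, 43, 14]
enqueue(35) -> [38, 10, 43, 14, 35]
enqueue(22) -> [38, 10, 43, 14, 35, 22]
enqueue(35) -> [38, 10, 43, 14, 35, 22, 35]
enqueue(30) -> [38, 10, 43, 14, 35, 22, 35, 30]

Final queue: [38, 10, 43, 14, 35, 22, 35, 30]


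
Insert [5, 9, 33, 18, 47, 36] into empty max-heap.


Insert 5: [5]
Insert 9: [9, 5]
Insert 33: [33, 5, 9]
Insert 18: [33, 18, 9, 5]
Insert 47: [47, 33, 9, 5, 18]
Insert 36: [47, 33, 36, 5, 18, 9]

Final heap: [47, 33, 36, 5, 18, 9]


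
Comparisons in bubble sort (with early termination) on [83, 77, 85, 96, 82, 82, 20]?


Algorithm: bubble sort (with early termination)
Input: [83, 77, 85, 96, 82, 82, 20]
Sorted: [20, 77, 82, 82, 83, 85, 96]

21


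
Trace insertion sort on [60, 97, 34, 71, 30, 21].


Initial: [60, 97, 34, 71, 30, 21]
Insert 97: [60, 97, 34, 71, 30, 21]
Insert 34: [34, 60, 97, 71, 30, 21]
Insert 71: [34, 60, 71, 97, 30, 21]
Insert 30: [30, 34, 60, 71, 97, 21]
Insert 21: [21, 30, 34, 60, 71, 97]

Sorted: [21, 30, 34, 60, 71, 97]


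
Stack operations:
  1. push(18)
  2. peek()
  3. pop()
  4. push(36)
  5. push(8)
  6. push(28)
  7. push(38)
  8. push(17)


push(18) -> [18]
peek()->18
pop()->18, []
push(36) -> [36]
push(8) -> [36, 8]
push(28) -> [36, 8, 28]
push(38) -> [36, 8, 28, 38]
push(17) -> [36, 8, 28, 38, 17]

Final stack: [36, 8, 28, 38, 17]


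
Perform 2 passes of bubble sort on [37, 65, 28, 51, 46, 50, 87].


Initial: [37, 65, 28, 51, 46, 50, 87]
Pass 1: [37, 28, 51, 46, 50, 65, 87] (4 swaps)
Pass 2: [28, 37, 46, 50, 51, 65, 87] (3 swaps)

After 2 passes: [28, 37, 46, 50, 51, 65, 87]


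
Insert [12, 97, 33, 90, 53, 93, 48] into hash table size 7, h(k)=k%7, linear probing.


Insert 12: h=5 -> slot 5
Insert 97: h=6 -> slot 6
Insert 33: h=5, 2 probes -> slot 0
Insert 90: h=6, 2 probes -> slot 1
Insert 53: h=4 -> slot 4
Insert 93: h=2 -> slot 2
Insert 48: h=6, 4 probes -> slot 3

Table: [33, 90, 93, 48, 53, 12, 97]


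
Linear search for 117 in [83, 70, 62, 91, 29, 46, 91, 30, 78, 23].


i=0: 83!=117
i=1: 70!=117
i=2: 62!=117
i=3: 91!=117
i=4: 29!=117
i=5: 46!=117
i=6: 91!=117
i=7: 30!=117
i=8: 78!=117
i=9: 23!=117

Not found, 10 comps


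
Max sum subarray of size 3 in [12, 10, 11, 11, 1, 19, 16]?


[0:3]: 33
[1:4]: 32
[2:5]: 23
[3:6]: 31
[4:7]: 36

Max: 36 at [4:7]


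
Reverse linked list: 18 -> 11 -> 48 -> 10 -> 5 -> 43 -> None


Step 1: curr=18, set curr.next=prev(None) | reversed so far: 18
Step 2: curr=11, set curr.next=prev(18) | reversed so far: 11 -> 18
Step 3: curr=48, set curr.next=prev(11) | reversed so far: 48 -> 11 -> 18
Step 4: curr=10, set curr.next=prev(48) | reversed so far: 10 -> 48 -> 11 -> 18
Step 5: curr=5, set curr.next=prev(10) | reversed so far: 5 -> 10 -> 48 -> 11 -> 18
Step 6: curr=43, set curr.next=prev(5) | reversed so far: 43 -> 5 -> 10 -> 48 -> 11 -> 18

43 -> 5 -> 10 -> 48 -> 11 -> 18 -> None


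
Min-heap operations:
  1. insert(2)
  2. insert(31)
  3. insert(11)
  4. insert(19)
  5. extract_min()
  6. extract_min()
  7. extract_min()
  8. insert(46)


insert(2) -> [2]
insert(31) -> [2, 31]
insert(11) -> [2, 31, 11]
insert(19) -> [2, 19, 11, 31]
extract_min()->2, [11, 19, 31]
extract_min()->11, [19, 31]
extract_min()->19, [31]
insert(46) -> [31, 46]

Final heap: [31, 46]


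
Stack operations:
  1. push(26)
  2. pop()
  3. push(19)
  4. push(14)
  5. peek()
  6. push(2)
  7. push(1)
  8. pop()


push(26) -> [26]
pop()->26, []
push(19) -> [19]
push(14) -> [19, 14]
peek()->14
push(2) -> [19, 14, 2]
push(1) -> [19, 14, 2, 1]
pop()->1, [19, 14, 2]

Final stack: [19, 14, 2]


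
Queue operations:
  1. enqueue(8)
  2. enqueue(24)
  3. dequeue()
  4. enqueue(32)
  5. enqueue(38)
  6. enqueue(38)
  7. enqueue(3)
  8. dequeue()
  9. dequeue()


enqueue(8) -> [8]
enqueue(24) -> [8, 24]
dequeue()->8, [24]
enqueue(32) -> [24, 32]
enqueue(38) -> [24, 32, 38]
enqueue(38) -> [24, 32, 38, 38]
enqueue(3) -> [24, 32, 38, 38, 3]
dequeue()->24, [32, 38, 38, 3]
dequeue()->32, [38, 38, 3]

Final queue: [38, 38, 3]


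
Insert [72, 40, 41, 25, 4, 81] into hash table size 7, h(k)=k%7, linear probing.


Insert 72: h=2 -> slot 2
Insert 40: h=5 -> slot 5
Insert 41: h=6 -> slot 6
Insert 25: h=4 -> slot 4
Insert 4: h=4, 3 probes -> slot 0
Insert 81: h=4, 4 probes -> slot 1

Table: [4, 81, 72, None, 25, 40, 41]


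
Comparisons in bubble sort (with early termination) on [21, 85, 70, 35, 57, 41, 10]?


Algorithm: bubble sort (with early termination)
Input: [21, 85, 70, 35, 57, 41, 10]
Sorted: [10, 21, 35, 41, 57, 70, 85]

21


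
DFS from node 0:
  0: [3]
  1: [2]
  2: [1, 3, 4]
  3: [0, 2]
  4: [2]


Visit 0, push [3]
Visit 3, push [2]
Visit 2, push [4, 1]
Visit 1, push []
Visit 4, push []

DFS order: [0, 3, 2, 1, 4]


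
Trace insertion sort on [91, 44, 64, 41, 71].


Initial: [91, 44, 64, 41, 71]
Insert 44: [44, 91, 64, 41, 71]
Insert 64: [44, 64, 91, 41, 71]
Insert 41: [41, 44, 64, 91, 71]
Insert 71: [41, 44, 64, 71, 91]

Sorted: [41, 44, 64, 71, 91]


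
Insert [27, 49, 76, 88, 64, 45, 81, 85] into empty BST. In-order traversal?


Insert 27: root
Insert 49: R from 27
Insert 76: R from 27 -> R from 49
Insert 88: R from 27 -> R from 49 -> R from 76
Insert 64: R from 27 -> R from 49 -> L from 76
Insert 45: R from 27 -> L from 49
Insert 81: R from 27 -> R from 49 -> R from 76 -> L from 88
Insert 85: R from 27 -> R from 49 -> R from 76 -> L from 88 -> R from 81

In-order: [27, 45, 49, 64, 76, 81, 85, 88]


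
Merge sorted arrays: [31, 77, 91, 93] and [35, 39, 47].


Take 31 from A
Take 35 from B
Take 39 from B
Take 47 from B

Merged: [31, 35, 39, 47, 77, 91, 93]
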